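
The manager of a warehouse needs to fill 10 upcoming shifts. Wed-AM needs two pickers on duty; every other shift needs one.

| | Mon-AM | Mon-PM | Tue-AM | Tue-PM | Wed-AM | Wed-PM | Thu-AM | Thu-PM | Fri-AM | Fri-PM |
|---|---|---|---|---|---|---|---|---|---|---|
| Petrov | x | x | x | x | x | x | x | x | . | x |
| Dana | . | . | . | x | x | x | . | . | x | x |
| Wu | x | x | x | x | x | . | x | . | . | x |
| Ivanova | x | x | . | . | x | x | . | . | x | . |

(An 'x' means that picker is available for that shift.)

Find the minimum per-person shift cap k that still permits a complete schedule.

With 4 pickers and 11 worker-slots to fill, someone must work at least ⌈11/4⌉ = 3 shifts, so k ≥ 3.
k = 3 works: Mon-AM→Wu, Mon-PM→Wu, Tue-AM→Petrov, Tue-PM→Dana, Wed-AM→Wu+Ivanova, Wed-PM→Ivanova, Thu-AM→Petrov, Thu-PM→Petrov, Fri-AM→Dana, Fri-PM→Dana.
Loads: Petrov 3, Dana 3, Wu 3, Ivanova 2 — all ≤ 3.

3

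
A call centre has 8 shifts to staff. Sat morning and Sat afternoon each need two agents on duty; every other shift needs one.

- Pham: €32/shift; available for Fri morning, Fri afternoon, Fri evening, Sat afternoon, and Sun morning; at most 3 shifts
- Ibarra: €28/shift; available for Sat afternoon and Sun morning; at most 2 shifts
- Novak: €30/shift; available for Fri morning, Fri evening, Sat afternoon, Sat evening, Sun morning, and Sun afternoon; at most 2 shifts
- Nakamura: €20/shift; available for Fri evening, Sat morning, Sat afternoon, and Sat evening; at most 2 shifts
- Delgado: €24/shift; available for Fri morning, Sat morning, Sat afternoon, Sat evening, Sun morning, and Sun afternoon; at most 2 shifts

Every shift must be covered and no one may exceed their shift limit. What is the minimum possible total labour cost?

Fri afternoon can only be covered by Pham, so that assignment is forced.
Sat morning can only be covered by Nakamura and Delgado, so that assignment is forced.
Picking the cheapest available agent for each shift independently would cost €232, but that ignores the shift limits.
An optimal schedule: Fri morning→Novak, Fri afternoon→Pham, Fri evening→Nakamura, Sat morning→Nakamura+Delgado, Sat afternoon→Ibarra+Pham, Sat evening→Novak, Sun morning→Ibarra, Sun afternoon→Delgado.
Total: 30 + 32 + 20 + 20 + 24 + 28 + 32 + 30 + 28 + 24 = €268.

€268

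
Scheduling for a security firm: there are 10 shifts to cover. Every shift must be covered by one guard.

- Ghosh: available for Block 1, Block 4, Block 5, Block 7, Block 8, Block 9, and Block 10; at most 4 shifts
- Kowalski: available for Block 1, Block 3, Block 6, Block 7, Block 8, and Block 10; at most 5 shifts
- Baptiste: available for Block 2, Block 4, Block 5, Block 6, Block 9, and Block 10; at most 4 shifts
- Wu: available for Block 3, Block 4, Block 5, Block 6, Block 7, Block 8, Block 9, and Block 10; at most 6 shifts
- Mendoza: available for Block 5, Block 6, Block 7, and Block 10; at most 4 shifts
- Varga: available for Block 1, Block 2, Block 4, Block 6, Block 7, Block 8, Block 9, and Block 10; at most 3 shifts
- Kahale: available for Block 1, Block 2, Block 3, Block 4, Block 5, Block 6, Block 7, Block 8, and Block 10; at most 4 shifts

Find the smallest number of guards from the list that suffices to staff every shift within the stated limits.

2

10 slots to fill and no one can take more than 6, so at least ⌈10/6⌉ = 2 guards are needed.
Wu and Kahale alone can cover everything: Block 1→Kahale, Block 2→Kahale, Block 3→Wu, Block 4→Wu, Block 5→Wu, Block 6→Wu, Block 7→Wu, Block 8→Kahale, Block 9→Wu, Block 10→Kahale.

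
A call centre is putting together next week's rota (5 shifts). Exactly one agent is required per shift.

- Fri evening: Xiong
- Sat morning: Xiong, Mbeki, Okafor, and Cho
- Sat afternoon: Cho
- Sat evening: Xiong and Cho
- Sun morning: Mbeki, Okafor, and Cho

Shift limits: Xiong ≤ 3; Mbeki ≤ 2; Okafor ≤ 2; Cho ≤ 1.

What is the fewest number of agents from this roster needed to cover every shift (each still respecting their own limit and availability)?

5 slots to fill and no one can take more than 3, so at least ⌈5/3⌉ = 2 agents are needed.
Shifts {Fri evening, Sat afternoon, Sun morning} need 3 slots, but among the agents available for them (Xiong, Mbeki, Okafor, and Cho) any 2 together supply at most 2. So 2 agents are not enough.
Xiong, Mbeki, and Cho alone can cover everything: Fri evening→Xiong, Sat morning→Xiong, Sat afternoon→Cho, Sat evening→Xiong, Sun morning→Mbeki.

3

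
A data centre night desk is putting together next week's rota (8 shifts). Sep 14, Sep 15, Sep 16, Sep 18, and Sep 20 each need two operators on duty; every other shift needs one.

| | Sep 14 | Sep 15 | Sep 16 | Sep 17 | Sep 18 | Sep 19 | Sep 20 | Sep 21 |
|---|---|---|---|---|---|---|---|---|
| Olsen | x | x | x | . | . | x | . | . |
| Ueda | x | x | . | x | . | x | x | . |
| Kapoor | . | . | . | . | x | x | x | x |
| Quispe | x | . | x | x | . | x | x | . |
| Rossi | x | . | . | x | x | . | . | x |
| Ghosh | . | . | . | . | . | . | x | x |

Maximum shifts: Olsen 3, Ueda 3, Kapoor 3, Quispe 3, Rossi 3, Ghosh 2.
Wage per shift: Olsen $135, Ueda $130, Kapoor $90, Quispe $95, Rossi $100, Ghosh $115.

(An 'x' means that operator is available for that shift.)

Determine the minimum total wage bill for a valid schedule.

Sep 15 can only be covered by Olsen and Ueda, so that assignment is forced.
Sep 16 can only be covered by Olsen and Quispe, so that assignment is forced.
Sep 18 can only be covered by Kapoor and Rossi, so that assignment is forced.
Picking the cheapest available operator for each shift independently would cost $1340, but that ignores the shift limits.
An optimal schedule: Sep 14→Quispe+Rossi, Sep 15→Ueda+Olsen, Sep 16→Quispe+Olsen, Sep 17→Quispe, Sep 18→Kapoor+Rossi, Sep 19→Kapoor, Sep 20→Kapoor+Ghosh, Sep 21→Rossi.
Total: 95 + 100 + 130 + 135 + 95 + 135 + 95 + 90 + 100 + 90 + 90 + 115 + 100 = $1370.

$1370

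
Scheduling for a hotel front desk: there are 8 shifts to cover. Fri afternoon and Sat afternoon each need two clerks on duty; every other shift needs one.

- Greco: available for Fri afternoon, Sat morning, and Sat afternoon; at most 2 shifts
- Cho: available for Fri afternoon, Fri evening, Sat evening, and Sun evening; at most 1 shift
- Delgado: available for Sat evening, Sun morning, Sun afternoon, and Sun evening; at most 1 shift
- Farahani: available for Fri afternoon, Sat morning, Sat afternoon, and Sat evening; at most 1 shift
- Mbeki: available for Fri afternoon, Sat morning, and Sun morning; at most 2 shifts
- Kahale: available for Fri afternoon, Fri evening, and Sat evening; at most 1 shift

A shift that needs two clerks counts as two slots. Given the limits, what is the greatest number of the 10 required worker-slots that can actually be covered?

Total capacity across all clerks is 2+1+1+1+2+1 = 8, and 10 slots are needed, so at most 8 can be filled.
An assignment achieving 8: Fri afternoon→Mbeki, Fri evening→Cho, Sat morning→Greco, Sat afternoon→Greco+Farahani, Sat evening→Kahale, Sun morning→Mbeki, Sun afternoon→Delgado.
Loads: Greco 2/2, Cho 1/1, Delgado 1/1, Farahani 1/1, Mbeki 2/2, Kahale 1/1.

8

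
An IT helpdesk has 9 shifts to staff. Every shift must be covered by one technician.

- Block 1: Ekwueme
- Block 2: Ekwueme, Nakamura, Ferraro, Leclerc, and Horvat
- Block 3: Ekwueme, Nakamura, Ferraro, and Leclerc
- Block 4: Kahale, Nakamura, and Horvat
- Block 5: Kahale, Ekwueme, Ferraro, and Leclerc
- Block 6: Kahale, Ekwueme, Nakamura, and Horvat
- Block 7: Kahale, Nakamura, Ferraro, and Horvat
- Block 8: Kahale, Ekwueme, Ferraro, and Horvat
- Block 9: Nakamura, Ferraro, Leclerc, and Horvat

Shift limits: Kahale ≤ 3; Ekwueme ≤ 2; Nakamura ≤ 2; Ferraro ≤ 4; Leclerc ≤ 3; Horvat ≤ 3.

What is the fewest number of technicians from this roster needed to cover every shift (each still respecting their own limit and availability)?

3

9 slots to fill and no one can take more than 4, so at least ⌈9/4⌉ = 3 technicians are needed.
Kahale, Ekwueme, and Ferraro alone can cover everything: Block 1→Ekwueme, Block 2→Ekwueme, Block 3→Ferraro, Block 4→Kahale, Block 5→Ferraro, Block 6→Kahale, Block 7→Kahale, Block 8→Ferraro, Block 9→Ferraro.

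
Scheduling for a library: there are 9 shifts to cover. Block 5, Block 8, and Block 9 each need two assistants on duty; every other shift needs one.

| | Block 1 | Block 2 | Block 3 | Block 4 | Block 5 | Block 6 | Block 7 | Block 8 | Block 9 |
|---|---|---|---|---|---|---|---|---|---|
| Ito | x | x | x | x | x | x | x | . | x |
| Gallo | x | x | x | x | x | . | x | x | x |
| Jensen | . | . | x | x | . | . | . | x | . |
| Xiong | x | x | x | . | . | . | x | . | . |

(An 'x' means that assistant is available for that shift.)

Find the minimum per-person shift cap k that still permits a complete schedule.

With 4 assistants and 12 worker-slots to fill, someone must work at least ⌈12/4⌉ = 3 shifts, so k ≥ 3.
k = 3 works: Block 1→Xiong, Block 2→Xiong, Block 3→Jensen, Block 4→Jensen, Block 5→Ito+Gallo, Block 6→Ito, Block 7→Xiong, Block 8→Gallo+Jensen, Block 9→Ito+Gallo.
Loads: Ito 3, Gallo 3, Jensen 3, Xiong 3 — all ≤ 3.

3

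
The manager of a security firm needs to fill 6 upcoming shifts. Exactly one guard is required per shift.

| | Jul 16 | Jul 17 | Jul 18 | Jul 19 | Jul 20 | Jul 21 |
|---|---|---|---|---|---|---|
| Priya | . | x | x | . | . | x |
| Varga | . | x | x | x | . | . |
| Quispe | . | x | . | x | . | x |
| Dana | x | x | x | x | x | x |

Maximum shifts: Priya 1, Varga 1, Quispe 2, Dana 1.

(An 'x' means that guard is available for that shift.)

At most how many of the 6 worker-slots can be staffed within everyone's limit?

5

Total capacity across all guards is 1+1+2+1 = 5, and 6 slots are needed, so at most 5 can be filled.
An assignment achieving 5: Jul 16→Dana, Jul 17→Quispe, Jul 18→Priya, Jul 19→Varga, Jul 21→Quispe.
Loads: Priya 1/1, Varga 1/1, Quispe 2/2, Dana 1/1.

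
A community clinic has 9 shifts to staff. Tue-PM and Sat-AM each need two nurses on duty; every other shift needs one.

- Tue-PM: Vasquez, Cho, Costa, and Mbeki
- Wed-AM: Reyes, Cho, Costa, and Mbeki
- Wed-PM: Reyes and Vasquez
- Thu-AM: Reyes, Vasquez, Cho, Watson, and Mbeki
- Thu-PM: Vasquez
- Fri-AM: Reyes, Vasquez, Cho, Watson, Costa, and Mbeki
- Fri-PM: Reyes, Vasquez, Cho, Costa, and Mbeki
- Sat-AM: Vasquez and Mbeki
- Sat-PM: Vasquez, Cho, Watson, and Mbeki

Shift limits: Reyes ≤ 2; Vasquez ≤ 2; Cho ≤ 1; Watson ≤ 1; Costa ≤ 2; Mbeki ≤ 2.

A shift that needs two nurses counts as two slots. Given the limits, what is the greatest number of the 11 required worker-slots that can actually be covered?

10

Total capacity across all nurses is 2+2+1+1+2+2 = 10, and 11 slots are needed, so at most 10 can be filled.
An assignment achieving 10: Tue-PM→Cho+Costa, Wed-AM→Reyes, Wed-PM→Reyes, Thu-AM→Mbeki, Thu-PM→Vasquez, Fri-PM→Costa, Sat-AM→Vasquez+Mbeki, Sat-PM→Watson.
Loads: Reyes 2/2, Vasquez 2/2, Cho 1/1, Watson 1/1, Costa 2/2, Mbeki 2/2.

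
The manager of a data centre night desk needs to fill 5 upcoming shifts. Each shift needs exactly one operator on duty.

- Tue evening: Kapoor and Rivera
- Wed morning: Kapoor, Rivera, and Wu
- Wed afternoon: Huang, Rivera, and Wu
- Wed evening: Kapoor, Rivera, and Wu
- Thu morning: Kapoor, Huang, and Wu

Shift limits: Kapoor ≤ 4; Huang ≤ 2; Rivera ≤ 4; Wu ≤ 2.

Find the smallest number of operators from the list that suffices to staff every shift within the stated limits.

5 slots to fill and no one can take more than 4, so at least ⌈5/4⌉ = 2 operators are needed.
Kapoor and Huang alone can cover everything: Tue evening→Kapoor, Wed morning→Kapoor, Wed afternoon→Huang, Wed evening→Kapoor, Thu morning→Kapoor.

2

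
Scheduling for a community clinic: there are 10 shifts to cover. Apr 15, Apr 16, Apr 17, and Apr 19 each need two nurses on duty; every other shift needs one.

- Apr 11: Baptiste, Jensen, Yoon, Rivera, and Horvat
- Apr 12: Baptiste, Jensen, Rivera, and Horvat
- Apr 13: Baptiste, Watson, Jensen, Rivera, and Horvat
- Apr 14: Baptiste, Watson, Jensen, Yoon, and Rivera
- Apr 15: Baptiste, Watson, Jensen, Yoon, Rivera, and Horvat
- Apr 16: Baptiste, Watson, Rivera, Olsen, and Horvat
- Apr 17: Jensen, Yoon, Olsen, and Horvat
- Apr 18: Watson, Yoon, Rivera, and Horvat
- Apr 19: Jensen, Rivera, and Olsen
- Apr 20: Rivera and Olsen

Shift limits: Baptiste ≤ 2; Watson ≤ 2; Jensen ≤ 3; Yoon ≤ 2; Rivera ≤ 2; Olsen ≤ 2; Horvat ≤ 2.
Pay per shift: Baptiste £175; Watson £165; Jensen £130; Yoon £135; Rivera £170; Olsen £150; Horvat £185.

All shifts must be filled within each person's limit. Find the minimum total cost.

Picking the cheapest available nurse for each shift independently would cost £1930, but that ignores the shift limits.
An optimal schedule: Apr 11→Jensen, Apr 12→Jensen, Apr 13→Watson, Apr 14→Watson, Apr 15→Rivera+Baptiste, Apr 16→Rivera+Baptiste, Apr 17→Yoon+Horvat, Apr 18→Yoon, Apr 19→Jensen+Olsen, Apr 20→Olsen.
Total: 130 + 130 + 165 + 165 + 170 + 175 + 170 + 175 + 135 + 185 + 135 + 130 + 150 + 150 = £2165.

£2165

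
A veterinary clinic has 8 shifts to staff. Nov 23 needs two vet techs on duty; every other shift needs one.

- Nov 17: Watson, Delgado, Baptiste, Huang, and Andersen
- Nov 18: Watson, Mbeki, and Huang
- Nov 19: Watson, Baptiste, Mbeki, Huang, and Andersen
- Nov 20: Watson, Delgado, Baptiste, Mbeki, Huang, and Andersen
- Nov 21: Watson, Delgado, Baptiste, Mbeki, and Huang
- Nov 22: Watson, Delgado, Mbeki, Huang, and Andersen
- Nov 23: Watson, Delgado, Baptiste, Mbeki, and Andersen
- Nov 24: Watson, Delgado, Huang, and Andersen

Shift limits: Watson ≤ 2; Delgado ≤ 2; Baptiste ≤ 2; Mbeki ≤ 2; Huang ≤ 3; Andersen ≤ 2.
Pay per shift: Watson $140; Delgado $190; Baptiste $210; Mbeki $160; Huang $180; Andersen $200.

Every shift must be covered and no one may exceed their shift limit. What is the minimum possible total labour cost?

Picking the cheapest available vet tech for each shift independently would cost $1280, but that ignores the shift limits.
An optimal schedule: Nov 17→Huang, Nov 18→Watson, Nov 19→Mbeki, Nov 20→Delgado, Nov 21→Huang, Nov 22→Huang, Nov 23→Mbeki+Delgado, Nov 24→Watson.
Total: 180 + 140 + 160 + 190 + 180 + 180 + 160 + 190 + 140 = $1520.

$1520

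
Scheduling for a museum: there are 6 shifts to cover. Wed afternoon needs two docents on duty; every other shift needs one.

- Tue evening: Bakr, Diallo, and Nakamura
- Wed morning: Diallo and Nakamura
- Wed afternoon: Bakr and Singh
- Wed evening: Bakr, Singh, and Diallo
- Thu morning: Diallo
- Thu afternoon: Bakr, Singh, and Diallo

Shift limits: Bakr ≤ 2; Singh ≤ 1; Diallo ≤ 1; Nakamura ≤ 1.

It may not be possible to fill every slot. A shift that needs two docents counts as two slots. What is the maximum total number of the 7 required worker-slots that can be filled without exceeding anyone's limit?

Total capacity across all docents is 2+1+1+1 = 5, and 7 slots are needed, so at most 5 can be filled.
An assignment achieving 5: Tue evening→Bakr, Wed morning→Nakamura, Wed afternoon→Bakr+Singh, Thu morning→Diallo.
Loads: Bakr 2/2, Singh 1/1, Diallo 1/1, Nakamura 1/1.

5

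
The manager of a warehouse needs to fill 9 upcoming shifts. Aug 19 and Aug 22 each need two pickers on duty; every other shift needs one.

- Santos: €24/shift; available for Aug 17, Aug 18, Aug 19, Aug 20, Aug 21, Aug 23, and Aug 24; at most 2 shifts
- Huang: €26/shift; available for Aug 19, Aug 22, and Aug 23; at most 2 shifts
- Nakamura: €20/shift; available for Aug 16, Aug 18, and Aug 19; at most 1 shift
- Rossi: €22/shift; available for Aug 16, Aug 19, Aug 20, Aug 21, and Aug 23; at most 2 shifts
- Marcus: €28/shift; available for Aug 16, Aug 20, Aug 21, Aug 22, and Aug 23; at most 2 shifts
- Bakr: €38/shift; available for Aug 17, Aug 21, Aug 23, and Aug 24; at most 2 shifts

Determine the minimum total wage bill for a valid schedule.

€296

Aug 22 can only be covered by Huang and Marcus, so that assignment is forced.
Picking the cheapest available picker for each shift independently would cost €250, but that ignores the shift limits.
An optimal schedule: Aug 16→Nakamura, Aug 17→Santos, Aug 18→Santos, Aug 19→Huang+Rossi, Aug 20→Rossi, Aug 21→Marcus, Aug 22→Huang+Marcus, Aug 23→Bakr, Aug 24→Bakr.
Total: 20 + 24 + 24 + 26 + 22 + 22 + 28 + 26 + 28 + 38 + 38 = €296.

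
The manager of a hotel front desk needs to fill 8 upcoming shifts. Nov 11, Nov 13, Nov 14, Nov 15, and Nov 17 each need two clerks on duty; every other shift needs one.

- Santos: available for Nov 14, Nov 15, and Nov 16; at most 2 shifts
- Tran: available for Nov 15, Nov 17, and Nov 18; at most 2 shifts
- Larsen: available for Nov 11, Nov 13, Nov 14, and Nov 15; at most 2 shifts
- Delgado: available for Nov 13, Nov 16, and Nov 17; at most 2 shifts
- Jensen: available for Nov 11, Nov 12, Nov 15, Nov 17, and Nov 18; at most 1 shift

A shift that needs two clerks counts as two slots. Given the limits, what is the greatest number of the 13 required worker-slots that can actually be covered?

Total capacity across all clerks is 2+2+2+2+1 = 9, and 13 slots are needed, so at most 9 can be filled.
An assignment achieving 9: Nov 11→Larsen, Nov 12→Jensen, Nov 13→Larsen+Delgado, Nov 14→Santos, Nov 16→Santos, Nov 17→Tran+Delgado, Nov 18→Tran.
Loads: Santos 2/2, Tran 2/2, Larsen 2/2, Delgado 2/2, Jensen 1/1.

9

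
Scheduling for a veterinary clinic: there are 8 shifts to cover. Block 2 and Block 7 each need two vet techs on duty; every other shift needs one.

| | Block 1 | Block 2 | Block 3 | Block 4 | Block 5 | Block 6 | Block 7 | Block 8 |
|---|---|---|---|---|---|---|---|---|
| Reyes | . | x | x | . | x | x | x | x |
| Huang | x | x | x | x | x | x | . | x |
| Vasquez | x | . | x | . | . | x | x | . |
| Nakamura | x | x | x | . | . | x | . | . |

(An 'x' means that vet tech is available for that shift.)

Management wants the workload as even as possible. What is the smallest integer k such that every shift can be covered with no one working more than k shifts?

With 4 vet techs and 10 worker-slots to fill, someone must work at least ⌈10/4⌉ = 3 shifts, so k ≥ 3.
k = 3 works: Block 1→Huang, Block 2→Huang+Nakamura, Block 3→Vasquez, Block 4→Huang, Block 5→Reyes, Block 6→Vasquez, Block 7→Reyes+Vasquez, Block 8→Reyes.
Loads: Reyes 3, Huang 3, Vasquez 3, Nakamura 1 — all ≤ 3.

3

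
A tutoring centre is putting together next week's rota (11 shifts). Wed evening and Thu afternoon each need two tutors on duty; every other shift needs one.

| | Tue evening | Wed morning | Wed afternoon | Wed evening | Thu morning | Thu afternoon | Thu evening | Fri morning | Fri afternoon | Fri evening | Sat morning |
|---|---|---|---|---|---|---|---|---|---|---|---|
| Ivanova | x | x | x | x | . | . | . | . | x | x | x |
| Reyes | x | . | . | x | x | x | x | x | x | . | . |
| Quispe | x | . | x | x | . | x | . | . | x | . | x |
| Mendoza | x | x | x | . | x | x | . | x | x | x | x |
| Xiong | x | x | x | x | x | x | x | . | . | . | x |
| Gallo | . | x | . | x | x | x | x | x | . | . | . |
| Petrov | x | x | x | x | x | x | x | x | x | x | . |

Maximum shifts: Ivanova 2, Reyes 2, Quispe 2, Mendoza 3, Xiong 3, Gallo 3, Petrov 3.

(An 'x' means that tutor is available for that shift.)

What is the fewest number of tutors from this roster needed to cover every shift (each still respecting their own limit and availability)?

13 slots to fill and no one can take more than 3, so at least ⌈13/3⌉ = 5 tutors are needed.
Ivanova, Reyes, Mendoza, Xiong, and Gallo alone can cover everything: Tue evening→Mendoza, Wed morning→Xiong, Wed afternoon→Ivanova, Wed evening→Xiong+Gallo, Thu morning→Gallo, Thu afternoon→Xiong+Gallo, Thu evening→Reyes, Fri morning→Reyes, Fri afternoon→Mendoza, Fri evening→Ivanova, Sat morning→Mendoza.

5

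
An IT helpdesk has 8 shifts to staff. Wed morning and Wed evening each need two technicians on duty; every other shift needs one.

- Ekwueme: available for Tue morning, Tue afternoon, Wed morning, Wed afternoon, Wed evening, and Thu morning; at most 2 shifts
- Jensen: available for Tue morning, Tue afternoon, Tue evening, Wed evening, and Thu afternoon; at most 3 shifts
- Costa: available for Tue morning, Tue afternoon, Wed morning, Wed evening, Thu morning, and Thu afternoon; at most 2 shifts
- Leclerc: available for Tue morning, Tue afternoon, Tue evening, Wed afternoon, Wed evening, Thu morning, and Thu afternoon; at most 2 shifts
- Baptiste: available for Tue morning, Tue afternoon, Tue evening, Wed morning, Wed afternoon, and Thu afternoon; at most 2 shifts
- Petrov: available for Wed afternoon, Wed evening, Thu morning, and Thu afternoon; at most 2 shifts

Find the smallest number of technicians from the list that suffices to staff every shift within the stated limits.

10 slots to fill and no one can take more than 3, so at least ⌈10/3⌉ = 4 technicians are needed.
Any 4 technicians together have capacity at most 3+2+2+2 = 9 < 10 slots, so 4 can never suffice.
Ekwueme, Jensen, Costa, Leclerc, and Baptiste alone can cover everything: Tue morning→Leclerc, Tue afternoon→Baptiste, Tue evening→Jensen, Wed morning→Ekwueme+Costa, Wed afternoon→Ekwueme, Wed evening→Jensen+Leclerc, Thu morning→Costa, Thu afternoon→Jensen.

5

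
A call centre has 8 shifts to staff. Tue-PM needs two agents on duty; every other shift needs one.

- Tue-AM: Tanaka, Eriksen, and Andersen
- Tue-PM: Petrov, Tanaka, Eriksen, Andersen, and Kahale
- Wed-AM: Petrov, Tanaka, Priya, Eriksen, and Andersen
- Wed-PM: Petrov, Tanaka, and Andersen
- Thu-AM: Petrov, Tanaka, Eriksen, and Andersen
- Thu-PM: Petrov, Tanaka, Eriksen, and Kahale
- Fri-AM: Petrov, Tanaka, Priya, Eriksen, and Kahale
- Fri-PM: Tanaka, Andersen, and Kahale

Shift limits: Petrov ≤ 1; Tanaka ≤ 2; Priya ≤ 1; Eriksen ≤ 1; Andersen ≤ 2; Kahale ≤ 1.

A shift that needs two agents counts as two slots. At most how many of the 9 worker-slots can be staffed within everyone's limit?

Total capacity across all agents is 1+2+1+1+2+1 = 8, and 9 slots are needed, so at most 8 can be filled.
An assignment achieving 8: Tue-AM→Tanaka, Tue-PM→Andersen, Wed-AM→Andersen, Wed-PM→Petrov, Thu-AM→Eriksen, Thu-PM→Kahale, Fri-AM→Priya, Fri-PM→Tanaka.
Loads: Petrov 1/1, Tanaka 2/2, Priya 1/1, Eriksen 1/1, Andersen 2/2, Kahale 1/1.

8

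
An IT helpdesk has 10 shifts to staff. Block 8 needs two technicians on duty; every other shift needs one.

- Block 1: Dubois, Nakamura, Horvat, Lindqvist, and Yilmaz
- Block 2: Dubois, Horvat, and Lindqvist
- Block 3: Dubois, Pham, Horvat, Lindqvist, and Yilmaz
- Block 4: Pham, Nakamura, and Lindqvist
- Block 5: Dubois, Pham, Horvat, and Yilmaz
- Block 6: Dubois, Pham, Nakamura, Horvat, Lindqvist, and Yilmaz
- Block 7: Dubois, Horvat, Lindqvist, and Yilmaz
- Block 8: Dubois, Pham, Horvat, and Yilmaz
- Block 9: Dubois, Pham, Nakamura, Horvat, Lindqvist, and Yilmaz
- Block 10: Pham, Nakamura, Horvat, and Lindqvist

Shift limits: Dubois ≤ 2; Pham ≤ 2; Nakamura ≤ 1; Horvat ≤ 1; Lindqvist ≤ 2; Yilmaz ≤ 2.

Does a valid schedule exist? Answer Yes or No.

Total capacity is 2+2+1+1+2+2 = 10 but 11 worker-slots are needed — infeasible.

No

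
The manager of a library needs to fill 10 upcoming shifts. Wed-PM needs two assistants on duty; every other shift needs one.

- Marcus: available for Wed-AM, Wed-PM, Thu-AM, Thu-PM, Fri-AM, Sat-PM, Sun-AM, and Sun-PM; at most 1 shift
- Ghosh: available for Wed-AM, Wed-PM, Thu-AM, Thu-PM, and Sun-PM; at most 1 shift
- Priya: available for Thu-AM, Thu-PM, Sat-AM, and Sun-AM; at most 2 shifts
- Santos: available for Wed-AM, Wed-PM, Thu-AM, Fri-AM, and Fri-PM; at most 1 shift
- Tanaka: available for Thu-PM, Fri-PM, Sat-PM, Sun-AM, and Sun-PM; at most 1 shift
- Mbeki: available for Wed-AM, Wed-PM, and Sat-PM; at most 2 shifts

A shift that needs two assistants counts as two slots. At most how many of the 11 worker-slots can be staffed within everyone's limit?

8

Total capacity across all assistants is 1+1+2+1+1+2 = 8, and 11 slots are needed, so at most 8 can be filled.
An assignment achieving 8: Wed-AM→Mbeki, Wed-PM→Mbeki, Fri-AM→Marcus, Fri-PM→Santos, Sat-AM→Priya, Sat-PM→Tanaka, Sun-AM→Priya, Sun-PM→Ghosh.
Loads: Marcus 1/1, Ghosh 1/1, Priya 2/2, Santos 1/1, Tanaka 1/1, Mbeki 2/2.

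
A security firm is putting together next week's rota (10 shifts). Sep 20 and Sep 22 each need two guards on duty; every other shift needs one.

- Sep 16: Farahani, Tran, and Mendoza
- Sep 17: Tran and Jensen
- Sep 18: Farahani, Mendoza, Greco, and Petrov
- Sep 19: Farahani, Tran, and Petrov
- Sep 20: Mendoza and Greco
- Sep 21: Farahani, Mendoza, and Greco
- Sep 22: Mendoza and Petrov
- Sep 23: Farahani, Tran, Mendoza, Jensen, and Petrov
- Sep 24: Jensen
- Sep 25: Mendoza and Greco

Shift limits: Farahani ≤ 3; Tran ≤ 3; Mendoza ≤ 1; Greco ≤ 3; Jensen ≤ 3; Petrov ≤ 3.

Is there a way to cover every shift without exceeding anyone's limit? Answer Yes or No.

No

Total capacity is 16 and 12 slots are needed, so capacity alone doesn't rule it out.
Shifts {Sep 20, Sep 22} need 4 worker-slots in total, but the guards available for any of those shifts (Mendoza, Greco, and Petrov) can supply at most 3 among them. So no valid schedule exists.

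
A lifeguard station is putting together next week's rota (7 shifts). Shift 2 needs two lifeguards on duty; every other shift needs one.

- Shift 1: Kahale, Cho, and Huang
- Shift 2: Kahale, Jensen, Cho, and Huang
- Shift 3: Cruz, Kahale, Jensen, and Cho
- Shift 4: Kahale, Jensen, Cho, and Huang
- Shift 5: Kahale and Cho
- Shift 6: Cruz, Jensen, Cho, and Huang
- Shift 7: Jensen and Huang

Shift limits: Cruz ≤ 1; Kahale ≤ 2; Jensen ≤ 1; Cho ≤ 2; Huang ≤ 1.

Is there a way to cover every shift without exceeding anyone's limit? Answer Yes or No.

No

Total capacity is 1+2+1+2+1 = 7 but 8 worker-slots are needed — infeasible.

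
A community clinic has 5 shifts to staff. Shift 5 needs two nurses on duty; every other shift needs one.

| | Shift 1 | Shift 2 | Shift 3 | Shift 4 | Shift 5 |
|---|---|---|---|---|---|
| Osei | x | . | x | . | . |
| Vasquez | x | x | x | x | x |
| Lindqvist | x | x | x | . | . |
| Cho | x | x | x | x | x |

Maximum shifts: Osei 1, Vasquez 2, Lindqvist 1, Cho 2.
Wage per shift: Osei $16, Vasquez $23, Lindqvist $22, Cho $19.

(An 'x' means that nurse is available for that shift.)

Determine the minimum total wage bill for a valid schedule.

$122

Shift 5 can only be covered by Vasquez and Cho, so that assignment is forced.
Picking the cheapest available nurse for each shift independently would cost $112, but that ignores the shift limits.
An optimal schedule: Shift 1→Osei, Shift 2→Lindqvist, Shift 3→Cho, Shift 4→Vasquez, Shift 5→Vasquez+Cho.
Total: 16 + 22 + 19 + 23 + 23 + 19 = $122.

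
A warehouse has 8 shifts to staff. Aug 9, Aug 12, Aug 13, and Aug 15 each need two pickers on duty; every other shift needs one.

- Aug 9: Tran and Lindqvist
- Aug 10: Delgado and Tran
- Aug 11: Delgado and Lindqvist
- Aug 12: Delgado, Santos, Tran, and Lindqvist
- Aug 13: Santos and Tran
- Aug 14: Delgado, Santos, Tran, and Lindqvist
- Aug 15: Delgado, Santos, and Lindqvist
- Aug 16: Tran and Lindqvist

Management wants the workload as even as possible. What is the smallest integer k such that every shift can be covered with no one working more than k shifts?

With 4 pickers and 12 worker-slots to fill, someone must work at least ⌈12/4⌉ = 3 shifts, so k ≥ 3.
k = 3 works: Aug 9→Tran+Lindqvist, Aug 10→Delgado, Aug 11→Delgado, Aug 12→Santos+Lindqvist, Aug 13→Santos+Tran, Aug 14→Lindqvist, Aug 15→Delgado+Santos, Aug 16→Tran.
Loads: Delgado 3, Santos 3, Tran 3, Lindqvist 3 — all ≤ 3.

3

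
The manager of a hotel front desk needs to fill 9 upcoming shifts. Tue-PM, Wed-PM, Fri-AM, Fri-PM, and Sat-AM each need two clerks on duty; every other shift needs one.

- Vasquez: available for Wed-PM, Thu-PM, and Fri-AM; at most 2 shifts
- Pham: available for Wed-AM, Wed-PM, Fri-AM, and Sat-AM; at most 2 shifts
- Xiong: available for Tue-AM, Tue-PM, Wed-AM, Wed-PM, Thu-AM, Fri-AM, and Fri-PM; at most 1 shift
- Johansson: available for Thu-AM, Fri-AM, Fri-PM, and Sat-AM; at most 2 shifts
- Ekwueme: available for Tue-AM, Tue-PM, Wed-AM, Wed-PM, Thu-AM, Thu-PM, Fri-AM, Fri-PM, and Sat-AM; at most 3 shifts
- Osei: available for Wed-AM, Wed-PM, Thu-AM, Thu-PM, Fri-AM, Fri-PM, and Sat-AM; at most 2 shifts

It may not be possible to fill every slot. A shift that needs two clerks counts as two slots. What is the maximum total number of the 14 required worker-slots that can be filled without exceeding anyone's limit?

Total capacity across all clerks is 2+2+1+2+3+2 = 12, and 14 slots are needed, so at most 12 can be filled.
An assignment achieving 12: Tue-AM→Xiong, Tue-PM→Ekwueme, Wed-AM→Pham, Wed-PM→Vasquez+Osei, Thu-AM→Johansson, Thu-PM→Vasquez, Fri-AM→Osei, Fri-PM→Johansson+Ekwueme, Sat-AM→Pham+Ekwueme.
Loads: Vasquez 2/2, Pham 2/2, Xiong 1/1, Johansson 2/2, Ekwueme 3/3, Osei 2/2.

12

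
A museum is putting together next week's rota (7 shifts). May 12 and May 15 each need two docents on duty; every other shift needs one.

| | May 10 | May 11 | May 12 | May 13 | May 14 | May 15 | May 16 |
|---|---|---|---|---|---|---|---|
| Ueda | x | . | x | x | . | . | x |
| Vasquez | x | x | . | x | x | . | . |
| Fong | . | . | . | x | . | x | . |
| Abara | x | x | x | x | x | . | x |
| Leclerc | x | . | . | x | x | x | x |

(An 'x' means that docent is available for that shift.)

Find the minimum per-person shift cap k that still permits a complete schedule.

2

With 5 docents and 9 worker-slots to fill, someone must work at least ⌈9/5⌉ = 2 shifts, so k ≥ 2.
k = 2 works: May 10→Abara, May 11→Vasquez, May 12→Ueda+Abara, May 13→Fong, May 14→Vasquez, May 15→Fong+Leclerc, May 16→Ueda.
Loads: Ueda 2, Vasquez 2, Fong 2, Abara 2, Leclerc 1 — all ≤ 2.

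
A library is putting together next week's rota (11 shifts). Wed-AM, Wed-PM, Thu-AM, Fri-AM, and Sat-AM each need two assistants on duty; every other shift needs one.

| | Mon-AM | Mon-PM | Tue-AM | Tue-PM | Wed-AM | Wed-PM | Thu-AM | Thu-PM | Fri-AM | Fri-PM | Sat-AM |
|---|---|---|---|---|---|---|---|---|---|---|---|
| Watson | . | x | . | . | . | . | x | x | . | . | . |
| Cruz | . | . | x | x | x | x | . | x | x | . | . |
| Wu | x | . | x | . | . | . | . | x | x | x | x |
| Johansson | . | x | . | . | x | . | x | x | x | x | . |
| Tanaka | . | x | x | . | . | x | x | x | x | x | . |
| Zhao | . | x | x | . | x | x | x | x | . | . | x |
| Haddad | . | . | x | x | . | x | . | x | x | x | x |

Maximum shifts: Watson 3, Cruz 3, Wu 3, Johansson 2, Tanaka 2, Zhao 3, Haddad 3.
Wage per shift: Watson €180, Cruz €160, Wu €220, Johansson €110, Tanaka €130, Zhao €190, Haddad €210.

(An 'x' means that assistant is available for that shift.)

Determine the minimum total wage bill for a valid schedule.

€2710

Mon-AM can only be covered by Wu, so that assignment is forced.
Picking the cheapest available assistant for each shift independently would cost €2280, but that ignores the shift limits.
An optimal schedule: Mon-AM→Wu, Mon-PM→Watson, Tue-AM→Tanaka, Tue-PM→Cruz, Wed-AM→Johansson+Cruz, Wed-PM→Tanaka+Zhao, Thu-AM→Watson+Zhao, Thu-PM→Watson, Fri-AM→Cruz+Haddad, Fri-PM→Johansson, Sat-AM→Zhao+Haddad.
Total: 220 + 180 + 130 + 160 + 110 + 160 + 130 + 190 + 180 + 190 + 180 + 160 + 210 + 110 + 190 + 210 = €2710.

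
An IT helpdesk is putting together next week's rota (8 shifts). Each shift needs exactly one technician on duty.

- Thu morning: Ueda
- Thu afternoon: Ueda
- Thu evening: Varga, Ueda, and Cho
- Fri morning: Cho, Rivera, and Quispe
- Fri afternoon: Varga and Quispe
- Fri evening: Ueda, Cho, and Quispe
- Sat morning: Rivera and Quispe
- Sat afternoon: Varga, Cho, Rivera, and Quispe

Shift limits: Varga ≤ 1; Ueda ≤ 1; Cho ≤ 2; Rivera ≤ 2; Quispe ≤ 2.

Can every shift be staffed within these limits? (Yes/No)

Total capacity is 8 and 8 slots are needed, so capacity alone doesn't rule it out.
Shifts {Thu morning, Thu afternoon} need 2 worker-slots in total, but the technicians available for any of those shifts (Ueda) can supply at most 1 among them. So no valid schedule exists.

No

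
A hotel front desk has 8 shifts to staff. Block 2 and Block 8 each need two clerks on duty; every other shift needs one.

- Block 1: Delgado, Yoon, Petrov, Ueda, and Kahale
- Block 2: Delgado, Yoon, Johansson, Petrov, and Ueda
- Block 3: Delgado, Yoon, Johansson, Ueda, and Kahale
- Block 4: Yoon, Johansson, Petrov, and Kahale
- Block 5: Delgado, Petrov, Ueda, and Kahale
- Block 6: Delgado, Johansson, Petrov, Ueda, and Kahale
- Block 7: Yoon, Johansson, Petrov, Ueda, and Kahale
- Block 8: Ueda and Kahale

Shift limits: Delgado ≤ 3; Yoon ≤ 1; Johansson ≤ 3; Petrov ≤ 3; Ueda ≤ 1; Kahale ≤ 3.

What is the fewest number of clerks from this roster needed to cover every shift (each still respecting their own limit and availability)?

10 slots to fill and no one can take more than 3, so at least ⌈10/3⌉ = 4 clerks are needed.
Delgado, Johansson, Ueda, and Kahale alone can cover everything: Block 1→Delgado, Block 2→Delgado+Johansson, Block 3→Kahale, Block 4→Johansson, Block 5→Delgado, Block 6→Kahale, Block 7→Johansson, Block 8→Ueda+Kahale.

4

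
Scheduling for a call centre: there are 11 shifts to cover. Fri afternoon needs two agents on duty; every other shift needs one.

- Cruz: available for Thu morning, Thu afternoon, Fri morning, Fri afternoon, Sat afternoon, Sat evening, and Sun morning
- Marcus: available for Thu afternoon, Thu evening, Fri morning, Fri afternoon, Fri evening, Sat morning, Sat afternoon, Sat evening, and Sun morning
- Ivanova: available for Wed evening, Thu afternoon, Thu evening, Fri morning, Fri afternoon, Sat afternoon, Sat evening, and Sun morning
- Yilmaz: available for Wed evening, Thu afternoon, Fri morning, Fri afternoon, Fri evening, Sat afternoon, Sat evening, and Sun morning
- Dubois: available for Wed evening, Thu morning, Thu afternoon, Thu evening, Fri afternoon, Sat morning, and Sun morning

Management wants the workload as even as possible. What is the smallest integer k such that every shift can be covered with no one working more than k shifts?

With 5 agents and 12 worker-slots to fill, someone must work at least ⌈12/5⌉ = 3 shifts, so k ≥ 3.
k = 3 works: Wed evening→Ivanova, Thu morning→Cruz, Thu afternoon→Ivanova, Thu evening→Marcus, Fri morning→Cruz, Fri afternoon→Yilmaz+Dubois, Fri evening→Marcus, Sat morning→Marcus, Sat afternoon→Cruz, Sat evening→Ivanova, Sun morning→Yilmaz.
Loads: Cruz 3, Marcus 3, Ivanova 3, Yilmaz 2, Dubois 1 — all ≤ 3.

3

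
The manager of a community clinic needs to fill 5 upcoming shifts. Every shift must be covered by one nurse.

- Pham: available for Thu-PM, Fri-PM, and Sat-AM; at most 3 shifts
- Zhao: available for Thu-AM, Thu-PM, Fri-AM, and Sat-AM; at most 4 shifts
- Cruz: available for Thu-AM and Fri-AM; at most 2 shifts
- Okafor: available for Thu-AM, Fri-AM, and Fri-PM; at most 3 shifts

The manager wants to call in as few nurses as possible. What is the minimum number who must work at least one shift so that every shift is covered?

2

5 slots to fill and no one can take more than 4, so at least ⌈5/4⌉ = 2 nurses are needed.
Pham and Zhao alone can cover everything: Thu-AM→Zhao, Thu-PM→Pham, Fri-AM→Zhao, Fri-PM→Pham, Sat-AM→Pham.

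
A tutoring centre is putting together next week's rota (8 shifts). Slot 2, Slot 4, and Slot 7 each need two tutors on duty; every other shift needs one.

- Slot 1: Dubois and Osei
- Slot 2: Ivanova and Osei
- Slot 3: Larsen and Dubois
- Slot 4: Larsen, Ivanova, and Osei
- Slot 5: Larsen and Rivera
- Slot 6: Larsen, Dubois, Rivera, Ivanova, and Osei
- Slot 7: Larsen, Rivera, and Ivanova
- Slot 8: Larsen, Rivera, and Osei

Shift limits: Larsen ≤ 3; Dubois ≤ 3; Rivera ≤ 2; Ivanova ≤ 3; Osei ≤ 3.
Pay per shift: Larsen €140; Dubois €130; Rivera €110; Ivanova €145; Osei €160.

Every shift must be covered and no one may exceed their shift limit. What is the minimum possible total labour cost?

Slot 2 can only be covered by Ivanova and Osei, so that assignment is forced.
Picking the cheapest available tutor for each shift independently would cost €1430, but that ignores the shift limits.
An optimal schedule: Slot 1→Dubois, Slot 2→Ivanova+Osei, Slot 3→Dubois, Slot 4→Larsen+Ivanova, Slot 5→Rivera, Slot 6→Dubois, Slot 7→Rivera+Larsen, Slot 8→Larsen.
Total: 130 + 145 + 160 + 130 + 140 + 145 + 110 + 130 + 110 + 140 + 140 = €1480.

€1480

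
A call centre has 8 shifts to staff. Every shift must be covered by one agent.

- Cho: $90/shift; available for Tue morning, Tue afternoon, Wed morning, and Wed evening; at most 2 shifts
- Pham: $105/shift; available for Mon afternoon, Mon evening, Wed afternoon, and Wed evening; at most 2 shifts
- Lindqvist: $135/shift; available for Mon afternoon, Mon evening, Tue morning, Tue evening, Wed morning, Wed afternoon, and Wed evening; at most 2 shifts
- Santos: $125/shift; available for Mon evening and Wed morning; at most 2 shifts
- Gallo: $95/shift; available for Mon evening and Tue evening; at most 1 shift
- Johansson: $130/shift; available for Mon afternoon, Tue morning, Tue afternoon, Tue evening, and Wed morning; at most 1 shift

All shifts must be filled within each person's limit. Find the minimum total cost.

Picking the cheapest available agent for each shift independently would cost $760, but that ignores the shift limits.
An optimal schedule: Mon afternoon→Pham, Mon evening→Santos, Tue morning→Johansson, Tue afternoon→Cho, Tue evening→Gallo, Wed morning→Santos, Wed afternoon→Pham, Wed evening→Cho.
Total: 105 + 125 + 130 + 90 + 95 + 125 + 105 + 90 = $865.

$865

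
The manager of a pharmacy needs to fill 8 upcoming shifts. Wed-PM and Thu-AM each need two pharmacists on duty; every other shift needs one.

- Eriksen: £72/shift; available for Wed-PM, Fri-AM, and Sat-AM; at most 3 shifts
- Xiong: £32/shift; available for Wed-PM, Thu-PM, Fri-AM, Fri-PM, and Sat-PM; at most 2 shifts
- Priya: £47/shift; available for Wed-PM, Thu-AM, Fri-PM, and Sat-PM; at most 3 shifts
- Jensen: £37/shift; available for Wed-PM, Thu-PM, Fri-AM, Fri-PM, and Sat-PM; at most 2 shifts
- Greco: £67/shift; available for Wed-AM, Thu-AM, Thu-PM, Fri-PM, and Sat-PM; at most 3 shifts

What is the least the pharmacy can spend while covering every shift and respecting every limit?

£485

Wed-AM can only be covered by Greco, so that assignment is forced.
Thu-AM can only be covered by Priya and Greco, so that assignment is forced.
Sat-AM can only be covered by Eriksen, so that assignment is forced.
Picking the cheapest available pharmacist for each shift independently would cost £450, but that ignores the shift limits.
An optimal schedule: Wed-AM→Greco, Wed-PM→Jensen+Priya, Thu-AM→Priya+Greco, Thu-PM→Xiong, Fri-AM→Xiong, Fri-PM→Jensen, Sat-AM→Eriksen, Sat-PM→Priya.
Total: 67 + 37 + 47 + 47 + 67 + 32 + 32 + 37 + 72 + 47 = £485.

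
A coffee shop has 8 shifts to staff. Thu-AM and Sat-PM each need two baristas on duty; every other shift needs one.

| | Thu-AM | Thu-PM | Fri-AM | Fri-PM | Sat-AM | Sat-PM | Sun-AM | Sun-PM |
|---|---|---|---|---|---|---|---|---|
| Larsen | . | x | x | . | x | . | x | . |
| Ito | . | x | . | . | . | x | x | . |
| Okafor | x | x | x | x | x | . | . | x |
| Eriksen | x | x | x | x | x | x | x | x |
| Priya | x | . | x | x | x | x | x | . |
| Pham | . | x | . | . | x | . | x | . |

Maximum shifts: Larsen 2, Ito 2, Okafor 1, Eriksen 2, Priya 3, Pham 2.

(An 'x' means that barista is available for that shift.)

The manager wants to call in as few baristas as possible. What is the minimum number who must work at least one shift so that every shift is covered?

5

10 slots to fill and no one can take more than 3, so at least ⌈10/3⌉ = 4 baristas are needed.
Any 4 baristas together have capacity at most 3+2+2+2 = 9 < 10 slots, so 4 can never suffice.
Larsen, Ito, Okafor, Eriksen, and Priya alone can cover everything: Thu-AM→Eriksen+Priya, Thu-PM→Larsen, Fri-AM→Larsen, Fri-PM→Eriksen, Sat-AM→Priya, Sat-PM→Ito+Priya, Sun-AM→Ito, Sun-PM→Okafor.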